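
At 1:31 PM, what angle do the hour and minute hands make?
Hour hand position: 1 x 30 + 31 x 0.5 = 45.5 degrees
Minute hand position: 31 x 6 = 186 degrees
Difference: |45.5 - 186| = 140.5 degrees
The angle between the hands is 140.5 degrees

Final answer: 140.5 degrees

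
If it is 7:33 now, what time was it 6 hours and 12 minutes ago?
Starting time: 7:33 = 453 total minutes past 12:00
Subtracting: 6 hours and 12 minutes = 372 minutes
453 - 372 = 81 minutes
= 1 hour and 21 minutes past 12:00 = 1:21

Final answer: 1:21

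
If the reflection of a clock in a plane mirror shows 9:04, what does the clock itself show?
Reflection across the vertical (12-6) axis maps a hand at angle A degrees to (360 - A) degrees, which sends a reading of T minutes past 12:00 to (720 - T) minutes past 12:00.
Mirror reads 9:04 = 544 minutes past 12:00.
Actual time: (720 - 544) mod 720 = 176 minutes = 2:56.

Final answer: 2:56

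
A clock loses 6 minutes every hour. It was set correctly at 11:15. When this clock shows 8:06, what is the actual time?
For every 60 true minutes, the faulty clock advances 54 minutes, so 1 faulty-clock minute corresponds to 60/54 true minutes.
From 11:15 to 8:06 on the faulty dial is 531 minutes.
True elapsed: 531 x 60/54 = 590 minutes = 9 hours and 50 minutes.
True time: 11:15 + 9 hours and 50 minutes = 9:05.

Final answer: 9:05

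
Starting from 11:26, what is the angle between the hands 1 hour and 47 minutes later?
First find the time 1 hour and 47 minutes after 11:26.
Total minutes: 11 x 60 + 26 + 1 x 60 + 47 = 793.
793 mod 720 = 73 minutes = 1:13.
Now compute the angle at 1:13:
Hour hand: 1 x 30 + 13 x 0.5 = 36.5 degrees
Minute hand: 13 x 6 = 78 degrees
Difference: |36.5 - 78| = 41.5 degrees
The angle is 41.5 degrees

Final answer: 41.5 degrees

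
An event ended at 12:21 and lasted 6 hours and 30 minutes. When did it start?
Starting time: 12:21 = 21 total minutes past 12:00
Subtracting: 6 hours and 30 minutes = 390 minutes
21 - 390 = -369 (negative, add 12 hours = 720) = 351 minutes
= 5 hours and 51 minutes past 12:00 = 5:51

Final answer: 5:51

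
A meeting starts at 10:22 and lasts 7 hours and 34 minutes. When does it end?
Starting time: 10:22
Adding 34 minutes to 22 minutes: 22 + 34 = 56 minutes
Adding 7 hours: 10 + 7 = 17 - 12 = 5
Final time: 5:56

Final answer: 5:56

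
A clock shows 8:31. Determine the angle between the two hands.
Hour hand position: 8 x 30 + 31 x 0.5 = 255.5 degrees
Minute hand position: 31 x 6 = 186 degrees
Difference: |255.5 - 186| = 69.5 degrees
The angle between the hands is 69.5 degrees

Final answer: 69.5 degrees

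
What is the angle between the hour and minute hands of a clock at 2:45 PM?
Hour hand position: 2 x 30 + 45 x 0.5 = 82.5 degrees
Minute hand position: 45 x 6 = 270 degrees
Difference: |82.5 - 270| = 187.5 degrees
Since 187.5 > 180, the smaller angle is 360 - 187.5 = 172.5 degrees

Final answer: 172.5 degrees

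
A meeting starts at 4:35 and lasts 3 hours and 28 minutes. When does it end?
Starting time: 4:35
Adding 28 minutes to 35 minutes: 35 + 28 = 63 minutes = 1 hour and 3 minutes
Adding 3 hours: 4 + 3 + 1 (carry) = 8
Final time: 8:03

Final answer: 8:03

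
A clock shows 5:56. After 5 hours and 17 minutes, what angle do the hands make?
First find the time 5 hours and 17 minutes after 5:56.
Total minutes: 5 x 60 + 56 + 5 x 60 + 17 = 673.
673 mod 720 = 673 minutes = 11:13.
Now compute the angle at 11:13:
Hour hand: 11 x 30 + 13 x 0.5 = 336.5 degrees
Minute hand: 13 x 6 = 78 degrees
Difference: |336.5 - 78| = 258.5 degrees
Smaller angle: 360 - 258.5 = 101.5 degrees

Final answer: 101.5 degrees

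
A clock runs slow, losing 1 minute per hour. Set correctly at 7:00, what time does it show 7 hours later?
For every 60 true minutes, the faulty clock advances 60 - 1 = 59 minutes.
True elapsed: 7 hours = 420 minutes.
Faulty clock advances: 420 x 59/60 = 413 minutes (drift: 7 minutes behind).
Shown time: 7:00 + 413 minutes = 1:53.

Final answer: 1:53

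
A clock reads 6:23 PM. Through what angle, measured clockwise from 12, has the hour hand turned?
The hour hand moves 30 degrees per hour and 0.5 degrees per minute.
At 6:23: (6) x 30 + 23 x 0.5 = 180 + 11.5 = 191.5 degrees

Final answer: 191.5 degrees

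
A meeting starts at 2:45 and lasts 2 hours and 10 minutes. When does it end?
Starting time: 2:45
Adding 10 minutes to 45 minutes: 45 + 10 = 55 minutes
Adding 2 hours: 2 + 2 = 4
Final time: 4:55

Final answer: 4:55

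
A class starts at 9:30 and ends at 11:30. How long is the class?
From 9:30 to 11:30:
(11 x 60 + 30) - (9 x 60 + 30) = 690 - 570 = 120 minutes
= 2 hours

Final answer: 2 hours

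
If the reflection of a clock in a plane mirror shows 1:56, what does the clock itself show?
Reflection across the vertical (12-6) axis maps a hand at angle A degrees to (360 - A) degrees, which sends a reading of T minutes past 12:00 to (720 - T) minutes past 12:00.
Mirror reads 1:56 = 116 minutes past 12:00.
Actual time: (720 - 116) mod 720 = 604 minutes = 10:04.

Final answer: 10:04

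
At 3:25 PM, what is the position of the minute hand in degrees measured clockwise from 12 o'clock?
The minute hand moves 6 degrees per minute.
At 3:25: 25 x 6 = 150 degrees

Final answer: 150 degrees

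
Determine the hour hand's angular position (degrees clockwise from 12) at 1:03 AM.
The hour hand moves 30 degrees per hour and 0.5 degrees per minute.
At 1:03: (1) x 30 + 3 x 0.5 = 30 + 1.5 = 31.5 degrees

Final answer: 31.5 degrees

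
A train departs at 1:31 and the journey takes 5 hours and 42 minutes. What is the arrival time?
Starting time: 1:31
Adding 42 minutes to 31 minutes: 31 + 42 = 73 minutes = 1 hour and 13 minutes
Adding 5 hours: 1 + 5 + 1 (carry) = 7
Final time: 7:13

Final answer: 7:13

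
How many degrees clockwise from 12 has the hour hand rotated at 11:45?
The hour hand moves 30 degrees per hour and 0.5 degrees per minute.
At 11:45: (11) x 30 + 45 x 0.5 = 330 + 22.5 = 352.5 degrees

Final answer: 352.5 degrees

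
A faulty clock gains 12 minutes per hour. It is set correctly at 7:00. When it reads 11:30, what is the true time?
For every 60 true minutes, the faulty clock advances 72 minutes, so 1 faulty-clock minute corresponds to 60/72 true minutes.
From 7:00 to 11:30 on the faulty dial is 270 minutes.
True elapsed: 270 x 60/72 = 225 minutes = 3 hours and 45 minutes.
True time: 7:00 + 3 hours and 45 minutes = 10:45.

Final answer: 10:45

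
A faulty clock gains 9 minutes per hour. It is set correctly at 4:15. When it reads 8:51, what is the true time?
For every 60 true minutes, the faulty clock advances 69 minutes, so 1 faulty-clock minute corresponds to 60/69 true minutes.
From 4:15 to 8:51 on the faulty dial is 276 minutes.
True elapsed: 276 x 60/69 = 240 minutes = 4 hours.
True time: 4:15 + 4 hours = 8:15.

Final answer: 8:15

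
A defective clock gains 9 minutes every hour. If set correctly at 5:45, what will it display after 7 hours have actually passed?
For every 60 true minutes, the faulty clock advances 60 + 9 = 69 minutes.
True elapsed: 7 hours = 420 minutes.
Faulty clock advances: 420 x 69/60 = 483 minutes (drift: 63 minutes ahead).
Shown time: 5:45 + 483 minutes = 1:48.

Final answer: 1:48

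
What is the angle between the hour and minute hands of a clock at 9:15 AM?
Hour hand position: 9 x 30 + 15 x 0.5 = 277.5 degrees
Minute hand position: 15 x 6 = 90 degrees
Difference: |277.5 - 90| = 187.5 degrees
Since 187.5 > 180, the smaller angle is 360 - 187.5 = 172.5 degrees

Final answer: 172.5 degrees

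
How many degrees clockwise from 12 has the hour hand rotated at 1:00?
The hour hand moves 30 degrees per hour and 0.5 degrees per minute.
At 1:00: (1) x 30 + 0 x 0.5 = 30 + 0 = 30 degrees

Final answer: 30 degrees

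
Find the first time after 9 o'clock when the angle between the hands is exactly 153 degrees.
At t minutes past 9:00, the hour hand is at 30 x 9 + 0.5t degrees and the minute hand is at 6t degrees.
The smaller angle between them is 153 degrees when |30H - 5.5t| = 153 or |30H - 5.5t| = 207.
With H = 9, solve 30 x 9 - 5.5t = +/- target for each target:
  t = (30 x 9 - 153) / 5.5 = 21.27
  t = (30 x 9 + 153) / 5.5 = 76.91 (outside (0, 60))
  t = (30 x 9 - 207) / 5.5 = 11.45
  t = (30 x 9 + 207) / 5.5 = 86.73 (outside (0, 60))
Valid solutions in (0, 60): {11.45, 21.27} minutes.
The first occurrence is t = 11.45 minutes.
The hands form a 153-degree angle at 11.45 minutes past 9:00.

Final answer: 11.45 minutes past 9:00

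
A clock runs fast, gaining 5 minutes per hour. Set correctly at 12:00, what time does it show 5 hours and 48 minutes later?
For every 60 true minutes, the faulty clock advances 60 + 5 = 65 minutes.
True elapsed: 5 hours and 48 minutes = 348 minutes.
Faulty clock advances: 348 x 65/60 = 377 minutes (drift: 29 minutes ahead).
Shown time: 12:00 + 377 minutes = 6:17.

Final answer: 6:17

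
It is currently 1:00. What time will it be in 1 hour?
Starting time: 1:00
Adding 0 minutes to 0 minutes: 0 + 0 = 0 minutes
Adding 1 hour: 1 + 1 = 2
Final time: 2:00

Final answer: 2:00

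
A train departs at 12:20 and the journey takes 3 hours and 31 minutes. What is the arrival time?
Starting time: 12:20
Adding 31 minutes to 20 minutes: 20 + 31 = 51 minutes
Adding 3 hours: 12 + 3 = 15 - 12 = 3
Final time: 3:51

Final answer: 3:51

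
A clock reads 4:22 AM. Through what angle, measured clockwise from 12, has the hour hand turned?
The hour hand moves 30 degrees per hour and 0.5 degrees per minute.
At 4:22: (4) x 30 + 22 x 0.5 = 120 + 11 = 131 degrees

Final answer: 131 degrees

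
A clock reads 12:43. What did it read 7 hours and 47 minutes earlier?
Starting time: 12:43 = 43 total minutes past 12:00
Subtracting: 7 hours and 47 minutes = 467 minutes
43 - 467 = -424 (negative, add 12 hours = 720) = 296 minutes
= 4 hours and 56 minutes past 12:00 = 4:56

Final answer: 4:56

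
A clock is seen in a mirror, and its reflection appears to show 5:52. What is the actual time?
Reflection across the vertical (12-6) axis maps a hand at angle A degrees to (360 - A) degrees, which sends a reading of T minutes past 12:00 to (720 - T) minutes past 12:00.
Mirror reads 5:52 = 352 minutes past 12:00.
Actual time: (720 - 352) mod 720 = 368 minutes = 6:08.

Final answer: 6:08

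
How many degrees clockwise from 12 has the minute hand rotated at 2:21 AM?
The minute hand moves 6 degrees per minute.
At 2:21: 21 x 6 = 126 degrees

Final answer: 126 degrees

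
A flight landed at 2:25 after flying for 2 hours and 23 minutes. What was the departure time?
Starting time: 2:25 = 145 total minutes past 12:00
Subtracting: 2 hours and 23 minutes = 143 minutes
145 - 143 = 2 minutes
= 2 minutes past 12:00 = 12:02

Final answer: 12:02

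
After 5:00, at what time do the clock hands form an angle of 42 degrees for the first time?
At t minutes past 5:00, the hour hand is at 30 x 5 + 0.5t degrees and the minute hand is at 6t degrees.
The smaller angle between them is 42 degrees when |30H - 5.5t| = 42 or |30H - 5.5t| = 318.
With H = 5, solve 30 x 5 - 5.5t = +/- target for each target:
  t = (30 x 5 - 42) / 5.5 = 19.64
  t = (30 x 5 + 42) / 5.5 = 34.91
  t = (30 x 5 - 318) / 5.5 = -30.55 (outside (0, 60))
  t = (30 x 5 + 318) / 5.5 = 85.09 (outside (0, 60))
Valid solutions in (0, 60): {19.64, 34.91} minutes.
The first occurrence is t = 19.64 minutes.
The hands form a 42-degree angle at 19.64 minutes past 5:00.

Final answer: 19.64 minutes past 5:00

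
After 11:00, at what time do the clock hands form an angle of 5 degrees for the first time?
At t minutes past 11:00, the hour hand is at 30 x 11 + 0.5t degrees and the minute hand is at 6t degrees.
The smaller angle between them is 5 degrees when |30H - 5.5t| = 5 or |30H - 5.5t| = 355.
With H = 11, solve 30 x 11 - 5.5t = +/- target for each target:
  t = (30 x 11 - 5) / 5.5 = 59.09
  t = (30 x 11 + 5) / 5.5 = 60.91 (outside (0, 60))
  t = (30 x 11 - 355) / 5.5 = -4.55 (outside (0, 60))
  t = (30 x 11 + 355) / 5.5 = 124.55 (outside (0, 60))
Valid solutions in (0, 60): {59.09} minutes.
The first occurrence is t = 59.09 minutes.
The hands form a 5-degree angle at 59.09 minutes past 11:00.

Final answer: 59.09 minutes past 11:00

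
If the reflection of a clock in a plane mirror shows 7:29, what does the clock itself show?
Reflection across the vertical (12-6) axis maps a hand at angle A degrees to (360 - A) degrees, which sends a reading of T minutes past 12:00 to (720 - T) minutes past 12:00.
Mirror reads 7:29 = 449 minutes past 12:00.
Actual time: (720 - 449) mod 720 = 271 minutes = 4:31.

Final answer: 4:31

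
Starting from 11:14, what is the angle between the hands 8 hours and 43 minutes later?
First find the time 8 hours and 43 minutes after 11:14.
Total minutes: 11 x 60 + 14 + 8 x 60 + 43 = 1197.
1197 mod 720 = 477 minutes = 7:57.
Now compute the angle at 7:57:
Hour hand: 7 x 30 + 57 x 0.5 = 238.5 degrees
Minute hand: 57 x 6 = 342 degrees
Difference: |238.5 - 342| = 103.5 degrees
The angle is 103.5 degrees

Final answer: 103.5 degrees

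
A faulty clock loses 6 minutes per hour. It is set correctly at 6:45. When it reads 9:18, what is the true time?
For every 60 true minutes, the faulty clock advances 54 minutes, so 1 faulty-clock minute corresponds to 60/54 true minutes.
From 6:45 to 9:18 on the faulty dial is 153 minutes.
True elapsed: 153 x 60/54 = 170 minutes = 2 hours and 50 minutes.
True time: 6:45 + 2 hours and 50 minutes = 9:35.

Final answer: 9:35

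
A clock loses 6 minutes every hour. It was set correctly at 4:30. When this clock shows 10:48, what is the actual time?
For every 60 true minutes, the faulty clock advances 54 minutes, so 1 faulty-clock minute corresponds to 60/54 true minutes.
From 4:30 to 10:48 on the faulty dial is 378 minutes.
True elapsed: 378 x 60/54 = 420 minutes = 7 hours.
True time: 4:30 + 7 hours = 11:30.

Final answer: 11:30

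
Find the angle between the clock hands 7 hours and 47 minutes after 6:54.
First find the time 7 hours and 47 minutes after 6:54.
Total minutes: 6 x 60 + 54 + 7 x 60 + 47 = 881.
881 mod 720 = 161 minutes = 2:41.
Now compute the angle at 2:41:
Hour hand: 2 x 30 + 41 x 0.5 = 80.5 degrees
Minute hand: 41 x 6 = 246 degrees
Difference: |80.5 - 246| = 165.5 degrees
The angle is 165.5 degrees

Final answer: 165.5 degrees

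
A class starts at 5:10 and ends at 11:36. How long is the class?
From 5:10 to 11:36:
(11 x 60 + 36) - (5 x 60 + 10) = 696 - 310 = 386 minutes
= 6 hours and 26 minutes

Final answer: 6 hours and 26 minutes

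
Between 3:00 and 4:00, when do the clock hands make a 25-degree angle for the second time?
At t minutes past 3:00, the hour hand is at 30 x 3 + 0.5t degrees and the minute hand is at 6t degrees.
The smaller angle between them is 25 degrees when |30H - 5.5t| = 25 or |30H - 5.5t| = 335.
With H = 3, solve 30 x 3 - 5.5t = +/- target for each target:
  t = (30 x 3 - 25) / 5.5 = 11.82
  t = (30 x 3 + 25) / 5.5 = 20.91
  t = (30 x 3 - 335) / 5.5 = -44.55 (outside (0, 60))
  t = (30 x 3 + 335) / 5.5 = 77.27 (outside (0, 60))
Valid solutions in (0, 60): {11.82, 20.91} minutes.
The second occurrence is t = 20.91 minutes.
The hands form a 25-degree angle at 20.91 minutes past 3:00.

Final answer: 20.91 minutes past 3:00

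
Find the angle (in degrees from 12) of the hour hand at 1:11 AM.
The hour hand moves 30 degrees per hour and 0.5 degrees per minute.
At 1:11: (1) x 30 + 11 x 0.5 = 30 + 5.5 = 35.5 degrees

Final answer: 35.5 degrees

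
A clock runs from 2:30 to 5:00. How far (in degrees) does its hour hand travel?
The hour hand moves 0.5 degrees per minute.
Time elapsed: 5:00 - 2:30 = 150 minutes
Angular displacement: 150 x 0.5 = 75 degrees

Final answer: 75 degrees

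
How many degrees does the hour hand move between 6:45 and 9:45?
The hour hand moves 0.5 degrees per minute.
Time elapsed: 9:45 - 6:45 = 180 minutes
Angular displacement: 180 x 0.5 = 90 degrees

Final answer: 90 degrees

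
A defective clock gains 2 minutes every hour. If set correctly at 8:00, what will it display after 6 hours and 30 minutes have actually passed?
For every 60 true minutes, the faulty clock advances 60 + 2 = 62 minutes.
True elapsed: 6 hours and 30 minutes = 390 minutes.
Faulty clock advances: 390 x 62/60 = 403 minutes (drift: 13 minutes ahead).
Shown time: 8:00 + 403 minutes = 2:43.

Final answer: 2:43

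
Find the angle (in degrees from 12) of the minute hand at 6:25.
The minute hand moves 6 degrees per minute.
At 6:25: 25 x 6 = 150 degrees

Final answer: 150 degrees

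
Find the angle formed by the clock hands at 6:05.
Hour hand position: 6 x 30 + 5 x 0.5 = 182.5 degrees
Minute hand position: 5 x 6 = 30 degrees
Difference: |182.5 - 30| = 152.5 degrees
The angle between the hands is 152.5 degrees

Final answer: 152.5 degrees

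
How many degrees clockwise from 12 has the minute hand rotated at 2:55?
The minute hand moves 6 degrees per minute.
At 2:55: 55 x 6 = 330 degrees

Final answer: 330 degrees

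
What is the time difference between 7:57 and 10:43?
From 7:57 to 10:43:
(10 x 60 + 43) - (7 x 60 + 57) = 643 - 477 = 166 minutes
= 2 hours and 46 minutes

Final answer: 2 hours and 46 minutes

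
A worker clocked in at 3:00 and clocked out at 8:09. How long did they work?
From 3:00 to 8:09:
(8 x 60 + 9) - (3 x 60 + 0) = 489 - 180 = 309 minutes
= 5 hours and 9 minutes

Final answer: 5 hours and 9 minutes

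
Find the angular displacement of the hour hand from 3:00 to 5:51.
The hour hand moves 0.5 degrees per minute.
Time elapsed: 5:51 - 3:00 = 171 minutes
Angular displacement: 171 x 0.5 = 85.5 degrees

Final answer: 85.5 degrees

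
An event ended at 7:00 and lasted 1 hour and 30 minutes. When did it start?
Starting time: 7:00 = 420 total minutes past 12:00
Subtracting: 1 hour and 30 minutes = 90 minutes
420 - 90 = 330 minutes
= 5 hours and 30 minutes past 12:00 = 5:30

Final answer: 5:30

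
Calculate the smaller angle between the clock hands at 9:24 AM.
Hour hand position: 9 x 30 + 24 x 0.5 = 282 degrees
Minute hand position: 24 x 6 = 144 degrees
Difference: |282 - 144| = 138 degrees
The angle between the hands is 138 degrees

Final answer: 138 degrees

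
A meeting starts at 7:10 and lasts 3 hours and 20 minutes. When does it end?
Starting time: 7:10
Adding 20 minutes to 10 minutes: 10 + 20 = 30 minutes
Adding 3 hours: 7 + 3 = 10
Final time: 10:30

Final answer: 10:30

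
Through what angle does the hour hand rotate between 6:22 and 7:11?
The hour hand moves 0.5 degrees per minute.
Time elapsed: 7:11 - 6:22 = 49 minutes
Angular displacement: 49 x 0.5 = 24.5 degrees

Final answer: 24.5 degrees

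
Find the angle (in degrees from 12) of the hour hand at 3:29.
The hour hand moves 30 degrees per hour and 0.5 degrees per minute.
At 3:29: (3) x 30 + 29 x 0.5 = 90 + 14.5 = 104.5 degrees

Final answer: 104.5 degrees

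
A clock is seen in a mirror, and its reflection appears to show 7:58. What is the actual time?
Reflection across the vertical (12-6) axis maps a hand at angle A degrees to (360 - A) degrees, which sends a reading of T minutes past 12:00 to (720 - T) minutes past 12:00.
Mirror reads 7:58 = 478 minutes past 12:00.
Actual time: (720 - 478) mod 720 = 242 minutes = 4:02.

Final answer: 4:02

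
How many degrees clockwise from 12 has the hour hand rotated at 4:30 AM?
The hour hand moves 30 degrees per hour and 0.5 degrees per minute.
At 4:30: (4) x 30 + 30 x 0.5 = 120 + 15 = 135 degrees

Final answer: 135 degrees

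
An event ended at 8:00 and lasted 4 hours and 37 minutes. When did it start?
Starting time: 8:00 = 480 total minutes past 12:00
Subtracting: 4 hours and 37 minutes = 277 minutes
480 - 277 = 203 minutes
= 3 hours and 23 minutes past 12:00 = 3:23

Final answer: 3:23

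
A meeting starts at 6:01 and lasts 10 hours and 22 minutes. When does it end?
Starting time: 6:01
Adding 22 minutes to 1 minute: 1 + 22 = 23 minutes
Adding 10 hours: 6 + 10 = 16 - 12 = 4
Final time: 4:23

Final answer: 4:23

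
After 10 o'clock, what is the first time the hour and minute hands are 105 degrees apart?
At t minutes past 10:00, the hour hand is at 30 x 10 + 0.5t degrees and the minute hand is at 6t degrees.
The smaller angle between them is 105 degrees when |30H - 5.5t| = 105 or |30H - 5.5t| = 255.
With H = 10, solve 30 x 10 - 5.5t = +/- target for each target:
  t = (30 x 10 - 105) / 5.5 = 35.45
  t = (30 x 10 + 105) / 5.5 = 73.64 (outside (0, 60))
  t = (30 x 10 - 255) / 5.5 = 8.18
  t = (30 x 10 + 255) / 5.5 = 100.91 (outside (0, 60))
Valid solutions in (0, 60): {8.18, 35.45} minutes.
The first occurrence is t = 8.18 minutes.
The hands form a 105-degree angle at 8.18 minutes past 10:00.

Final answer: 8.18 minutes past 10:00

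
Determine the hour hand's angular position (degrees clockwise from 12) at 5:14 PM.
The hour hand moves 30 degrees per hour and 0.5 degrees per minute.
At 5:14: (5) x 30 + 14 x 0.5 = 150 + 7 = 157 degrees

Final answer: 157 degrees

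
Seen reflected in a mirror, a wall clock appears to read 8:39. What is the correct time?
Reflection across the vertical (12-6) axis maps a hand at angle A degrees to (360 - A) degrees, which sends a reading of T minutes past 12:00 to (720 - T) minutes past 12:00.
Mirror reads 8:39 = 519 minutes past 12:00.
Actual time: (720 - 519) mod 720 = 201 minutes = 3:21.

Final answer: 3:21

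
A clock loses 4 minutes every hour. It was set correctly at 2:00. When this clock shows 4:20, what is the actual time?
For every 60 true minutes, the faulty clock advances 56 minutes, so 1 faulty-clock minute corresponds to 60/56 true minutes.
From 2:00 to 4:20 on the faulty dial is 140 minutes.
True elapsed: 140 x 60/56 = 150 minutes = 2 hours and 30 minutes.
True time: 2:00 + 2 hours and 30 minutes = 4:30.

Final answer: 4:30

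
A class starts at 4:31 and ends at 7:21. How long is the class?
From 4:31 to 7:21:
(7 x 60 + 21) - (4 x 60 + 31) = 441 - 271 = 170 minutes
= 2 hours and 50 minutes

Final answer: 2 hours and 50 minutes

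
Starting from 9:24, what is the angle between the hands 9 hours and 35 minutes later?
First find the time 9 hours and 35 minutes after 9:24.
Total minutes: 9 x 60 + 24 + 9 x 60 + 35 = 1139.
1139 mod 720 = 419 minutes = 6:59.
Now compute the angle at 6:59:
Hour hand: 6 x 30 + 59 x 0.5 = 209.5 degrees
Minute hand: 59 x 6 = 354 degrees
Difference: |209.5 - 354| = 144.5 degrees
The angle is 144.5 degrees

Final answer: 144.5 degrees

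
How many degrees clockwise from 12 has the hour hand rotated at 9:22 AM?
The hour hand moves 30 degrees per hour and 0.5 degrees per minute.
At 9:22: (9) x 30 + 22 x 0.5 = 270 + 11 = 281 degrees

Final answer: 281 degrees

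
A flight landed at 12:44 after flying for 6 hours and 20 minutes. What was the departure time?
Starting time: 12:44 = 44 total minutes past 12:00
Subtracting: 6 hours and 20 minutes = 380 minutes
44 - 380 = -336 (negative, add 12 hours = 720) = 384 minutes
= 6 hours and 24 minutes past 12:00 = 6:24

Final answer: 6:24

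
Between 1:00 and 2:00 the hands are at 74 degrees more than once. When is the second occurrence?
At t minutes past 1:00, the hour hand is at 30 x 1 + 0.5t degrees and the minute hand is at 6t degrees.
The smaller angle between them is 74 degrees when |30H - 5.5t| = 74 or |30H - 5.5t| = 286.
With H = 1, solve 30 x 1 - 5.5t = +/- target for each target:
  t = (30 x 1 - 74) / 5.5 = -8 (outside (0, 60))
  t = (30 x 1 + 74) / 5.5 = 18.91
  t = (30 x 1 - 286) / 5.5 = -46.55 (outside (0, 60))
  t = (30 x 1 + 286) / 5.5 = 57.45
Valid solutions in (0, 60): {18.91, 57.45} minutes.
The second occurrence is t = 57.45 minutes.
The hands form a 74-degree angle at 57.45 minutes past 1:00.

Final answer: 57.45 minutes past 1:00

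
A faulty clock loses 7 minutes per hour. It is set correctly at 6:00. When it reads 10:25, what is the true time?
For every 60 true minutes, the faulty clock advances 53 minutes, so 1 faulty-clock minute corresponds to 60/53 true minutes.
From 6:00 to 10:25 on the faulty dial is 265 minutes.
True elapsed: 265 x 60/53 = 300 minutes = 5 hours.
True time: 6:00 + 5 hours = 11:00.

Final answer: 11:00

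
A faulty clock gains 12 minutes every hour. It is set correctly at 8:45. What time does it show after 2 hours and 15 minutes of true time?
For every 60 true minutes, the faulty clock advances 60 + 12 = 72 minutes.
True elapsed: 2 hours and 15 minutes = 135 minutes.
Faulty clock advances: 135 x 72/60 = 162 minutes (drift: 27 minutes ahead).
Shown time: 8:45 + 162 minutes = 11:27.

Final answer: 11:27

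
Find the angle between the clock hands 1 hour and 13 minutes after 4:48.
First find the time 1 hour and 13 minutes after 4:48.
Total minutes: 4 x 60 + 48 + 1 x 60 + 13 = 361.
361 mod 720 = 361 minutes = 6:01.
Now compute the angle at 6:01:
Hour hand: 6 x 30 + 1 x 0.5 = 180.5 degrees
Minute hand: 1 x 6 = 6 degrees
Difference: |180.5 - 6| = 174.5 degrees
The angle is 174.5 degrees

Final answer: 174.5 degrees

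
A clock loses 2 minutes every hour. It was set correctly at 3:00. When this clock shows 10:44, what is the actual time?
For every 60 true minutes, the faulty clock advances 58 minutes, so 1 faulty-clock minute corresponds to 60/58 true minutes.
From 3:00 to 10:44 on the faulty dial is 464 minutes.
True elapsed: 464 x 60/58 = 480 minutes = 8 hours.
True time: 3:00 + 8 hours = 11:00.

Final answer: 11:00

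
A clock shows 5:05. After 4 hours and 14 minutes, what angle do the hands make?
First find the time 4 hours and 14 minutes after 5:05.
Total minutes: 5 x 60 + 5 + 4 x 60 + 14 = 559.
559 mod 720 = 559 minutes = 9:19.
Now compute the angle at 9:19:
Hour hand: 9 x 30 + 19 x 0.5 = 279.5 degrees
Minute hand: 19 x 6 = 114 degrees
Difference: |279.5 - 114| = 165.5 degrees
The angle is 165.5 degrees

Final answer: 165.5 degrees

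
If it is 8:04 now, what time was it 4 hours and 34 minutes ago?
Starting time: 8:04 = 484 total minutes past 12:00
Subtracting: 4 hours and 34 minutes = 274 minutes
484 - 274 = 210 minutes
= 3 hours and 30 minutes past 12:00 = 3:30

Final answer: 3:30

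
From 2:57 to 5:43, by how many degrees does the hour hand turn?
The hour hand moves 0.5 degrees per minute.
Time elapsed: 5:43 - 2:57 = 166 minutes
Angular displacement: 166 x 0.5 = 83 degrees

Final answer: 83 degrees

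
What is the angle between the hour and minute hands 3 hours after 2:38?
First find the time 3 hours after 2:38.
Total minutes: 2 x 60 + 38 + 3 x 60 + 0 = 338.
338 mod 720 = 338 minutes = 5:38.
Now compute the angle at 5:38:
Hour hand: 5 x 30 + 38 x 0.5 = 169 degrees
Minute hand: 38 x 6 = 228 degrees
Difference: |169 - 228| = 59 degrees
The angle is 59 degrees

Final answer: 59 degrees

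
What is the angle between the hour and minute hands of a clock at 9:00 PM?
Hour hand position: 9 x 30 + 0 x 0.5 = 270 degrees
Minute hand position: 0 x 6 = 0 degrees
Difference: |270 - 0| = 270 degrees
Since 270 > 180, the smaller angle is 360 - 270 = 90 degrees

Final answer: 90 degrees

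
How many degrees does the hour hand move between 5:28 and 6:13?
The hour hand moves 0.5 degrees per minute.
Time elapsed: 6:13 - 5:28 = 45 minutes
Angular displacement: 45 x 0.5 = 22.5 degrees

Final answer: 22.5 degrees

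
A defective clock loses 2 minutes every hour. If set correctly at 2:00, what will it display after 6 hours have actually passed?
For every 60 true minutes, the faulty clock advances 60 - 2 = 58 minutes.
True elapsed: 6 hours = 360 minutes.
Faulty clock advances: 360 x 58/60 = 348 minutes (drift: 12 minutes behind).
Shown time: 2:00 + 348 minutes = 7:48.

Final answer: 7:48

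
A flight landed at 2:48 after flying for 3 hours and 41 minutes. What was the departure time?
Starting time: 2:48 = 168 total minutes past 12:00
Subtracting: 3 hours and 41 minutes = 221 minutes
168 - 221 = -53 (negative, add 12 hours = 720) = 667 minutes
= 11 hours and 7 minutes past 12:00 = 11:07

Final answer: 11:07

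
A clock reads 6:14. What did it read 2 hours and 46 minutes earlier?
Starting time: 6:14 = 374 total minutes past 12:00
Subtracting: 2 hours and 46 minutes = 166 minutes
374 - 166 = 208 minutes
= 3 hours and 28 minutes past 12:00 = 3:28

Final answer: 3:28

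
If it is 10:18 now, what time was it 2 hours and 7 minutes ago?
Starting time: 10:18 = 618 total minutes past 12:00
Subtracting: 2 hours and 7 minutes = 127 minutes
618 - 127 = 491 minutes
= 8 hours and 11 minutes past 12:00 = 8:11

Final answer: 8:11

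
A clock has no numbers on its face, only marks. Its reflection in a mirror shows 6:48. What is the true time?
Reflection across the vertical (12-6) axis maps a hand at angle A degrees to (360 - A) degrees, which sends a reading of T minutes past 12:00 to (720 - T) minutes past 12:00.
Mirror reads 6:48 = 408 minutes past 12:00.
Actual time: (720 - 408) mod 720 = 312 minutes = 5:12.

Final answer: 5:12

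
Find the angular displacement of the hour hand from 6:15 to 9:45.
The hour hand moves 0.5 degrees per minute.
Time elapsed: 9:45 - 6:15 = 210 minutes
Angular displacement: 210 x 0.5 = 105 degrees

Final answer: 105 degrees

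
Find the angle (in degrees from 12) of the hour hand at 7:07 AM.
The hour hand moves 30 degrees per hour and 0.5 degrees per minute.
At 7:07: (7) x 30 + 7 x 0.5 = 210 + 3.5 = 213.5 degrees

Final answer: 213.5 degrees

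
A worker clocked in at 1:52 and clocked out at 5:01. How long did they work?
From 1:52 to 5:01:
(5 x 60 + 1) - (1 x 60 + 52) = 301 - 112 = 189 minutes
= 3 hours and 9 minutes

Final answer: 3 hours and 9 minutes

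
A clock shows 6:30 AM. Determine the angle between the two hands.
Hour hand position: 6 x 30 + 30 x 0.5 = 195 degrees
Minute hand position: 30 x 6 = 180 degrees
Difference: |195 - 180| = 15 degrees
The angle between the hands is 15 degrees

Final answer: 15 degrees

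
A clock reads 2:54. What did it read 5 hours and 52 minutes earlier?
Starting time: 2:54 = 174 total minutes past 12:00
Subtracting: 5 hours and 52 minutes = 352 minutes
174 - 352 = -178 (negative, add 12 hours = 720) = 542 minutes
= 9 hours and 2 minutes past 12:00 = 9:02

Final answer: 9:02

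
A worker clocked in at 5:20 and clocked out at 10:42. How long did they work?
From 5:20 to 10:42:
(10 x 60 + 42) - (5 x 60 + 20) = 642 - 320 = 322 minutes
= 5 hours and 22 minutes

Final answer: 5 hours and 22 minutes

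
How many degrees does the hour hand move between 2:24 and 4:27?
The hour hand moves 0.5 degrees per minute.
Time elapsed: 4:27 - 2:24 = 123 minutes
Angular displacement: 123 x 0.5 = 61.5 degrees

Final answer: 61.5 degrees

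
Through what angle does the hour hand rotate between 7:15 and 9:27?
The hour hand moves 0.5 degrees per minute.
Time elapsed: 9:27 - 7:15 = 132 minutes
Angular displacement: 132 x 0.5 = 66 degrees

Final answer: 66 degrees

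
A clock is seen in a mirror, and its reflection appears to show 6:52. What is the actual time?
Reflection across the vertical (12-6) axis maps a hand at angle A degrees to (360 - A) degrees, which sends a reading of T minutes past 12:00 to (720 - T) minutes past 12:00.
Mirror reads 6:52 = 412 minutes past 12:00.
Actual time: (720 - 412) mod 720 = 308 minutes = 5:08.

Final answer: 5:08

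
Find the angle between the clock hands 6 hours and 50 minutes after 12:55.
First find the time 6 hours and 50 minutes after 12:55.
Total minutes: 12 x 60 + 55 + 6 x 60 + 50 = 1185.
1185 mod 720 = 465 minutes = 7:45.
Now compute the angle at 7:45:
Hour hand: 7 x 30 + 45 x 0.5 = 232.5 degrees
Minute hand: 45 x 6 = 270 degrees
Difference: |232.5 - 270| = 37.5 degrees
The angle is 37.5 degrees

Final answer: 37.5 degrees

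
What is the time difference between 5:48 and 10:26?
From 5:48 to 10:26:
(10 x 60 + 26) - (5 x 60 + 48) = 626 - 348 = 278 minutes
= 4 hours and 38 minutes

Final answer: 4 hours and 38 minutes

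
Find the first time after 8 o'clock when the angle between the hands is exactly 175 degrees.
At t minutes past 8:00, the hour hand is at 30 x 8 + 0.5t degrees and the minute hand is at 6t degrees.
The smaller angle between them is 175 degrees when |30H - 5.5t| = 175 or |30H - 5.5t| = 185.
With H = 8, solve 30 x 8 - 5.5t = +/- target for each target:
  t = (30 x 8 - 175) / 5.5 = 11.82
  t = (30 x 8 + 175) / 5.5 = 75.45 (outside (0, 60))
  t = (30 x 8 - 185) / 5.5 = 10
  t = (30 x 8 + 185) / 5.5 = 77.27 (outside (0, 60))
Valid solutions in (0, 60): {10, 11.82} minutes.
The first occurrence is t = 10 minutes.
The hands form a 175-degree angle at 10 minutes past 8:00.

Final answer: 10 minutes past 8:00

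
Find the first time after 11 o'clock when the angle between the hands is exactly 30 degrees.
At t minutes past 11:00, the hour hand is at 30 x 11 + 0.5t degrees and the minute hand is at 6t degrees.
The smaller angle between them is 30 degrees when |30H - 5.5t| = 30 or |30H - 5.5t| = 330.
With H = 11, solve 30 x 11 - 5.5t = +/- target for each target:
  t = (30 x 11 - 30) / 5.5 = 54.55
  t = (30 x 11 + 30) / 5.5 = 65.45 (outside (0, 60))
  t = (30 x 11 - 330) / 5.5 = 0 (outside (0, 60))
  t = (30 x 11 + 330) / 5.5 = 120 (outside (0, 60))
Valid solutions in (0, 60): {54.55} minutes.
The first occurrence is t = 54.55 minutes.
The hands form a 30-degree angle at 54.55 minutes past 11:00.

Final answer: 54.55 minutes past 11:00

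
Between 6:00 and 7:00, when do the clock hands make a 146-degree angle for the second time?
At t minutes past 6:00, the hour hand is at 30 x 6 + 0.5t degrees and the minute hand is at 6t degrees.
The smaller angle between them is 146 degrees when |30H - 5.5t| = 146 or |30H - 5.5t| = 214.
With H = 6, solve 30 x 6 - 5.5t = +/- target for each target:
  t = (30 x 6 - 146) / 5.5 = 6.18
  t = (30 x 6 + 146) / 5.5 = 59.27
  t = (30 x 6 - 214) / 5.5 = -6.18 (outside (0, 60))
  t = (30 x 6 + 214) / 5.5 = 71.64 (outside (0, 60))
Valid solutions in (0, 60): {6.18, 59.27} minutes.
The second occurrence is t = 59.27 minutes.
The hands form a 146-degree angle at 59.27 minutes past 6:00.

Final answer: 59.27 minutes past 6:00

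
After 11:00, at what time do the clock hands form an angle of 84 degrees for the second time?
At t minutes past 11:00, the hour hand is at 30 x 11 + 0.5t degrees and the minute hand is at 6t degrees.
The smaller angle between them is 84 degrees when |30H - 5.5t| = 84 or |30H - 5.5t| = 276.
With H = 11, solve 30 x 11 - 5.5t = +/- target for each target:
  t = (30 x 11 - 84) / 5.5 = 44.73
  t = (30 x 11 + 84) / 5.5 = 75.27 (outside (0, 60))
  t = (30 x 11 - 276) / 5.5 = 9.82
  t = (30 x 11 + 276) / 5.5 = 110.18 (outside (0, 60))
Valid solutions in (0, 60): {9.82, 44.73} minutes.
The second occurrence is t = 44.73 minutes.
The hands form a 84-degree angle at 44.73 minutes past 11:00.

Final answer: 44.73 minutes past 11:00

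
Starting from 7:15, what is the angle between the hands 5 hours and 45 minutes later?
First find the time 5 hours and 45 minutes after 7:15.
Total minutes: 7 x 60 + 15 + 5 x 60 + 45 = 780.
780 mod 720 = 60 minutes = 1:00.
Now compute the angle at 1:00:
Hour hand: 1 x 30 + 0 x 0.5 = 30 degrees
Minute hand: 0 x 6 = 0 degrees
Difference: |30 - 0| = 30 degrees
The angle is 30 degrees

Final answer: 30 degrees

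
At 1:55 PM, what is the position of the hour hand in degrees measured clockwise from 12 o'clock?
The hour hand moves 30 degrees per hour and 0.5 degrees per minute.
At 1:55: (1) x 30 + 55 x 0.5 = 30 + 27.5 = 57.5 degrees

Final answer: 57.5 degrees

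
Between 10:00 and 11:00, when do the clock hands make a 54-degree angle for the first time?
At t minutes past 10:00, the hour hand is at 30 x 10 + 0.5t degrees and the minute hand is at 6t degrees.
The smaller angle between them is 54 degrees when |30H - 5.5t| = 54 or |30H - 5.5t| = 306.
With H = 10, solve 30 x 10 - 5.5t = +/- target for each target:
  t = (30 x 10 - 54) / 5.5 = 44.73
  t = (30 x 10 + 54) / 5.5 = 64.36 (outside (0, 60))
  t = (30 x 10 - 306) / 5.5 = -1.09 (outside (0, 60))
  t = (30 x 10 + 306) / 5.5 = 110.18 (outside (0, 60))
Valid solutions in (0, 60): {44.73} minutes.
The first occurrence is t = 44.73 minutes.
The hands form a 54-degree angle at 44.73 minutes past 10:00.

Final answer: 44.73 minutes past 10:00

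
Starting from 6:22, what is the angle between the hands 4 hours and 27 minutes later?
First find the time 4 hours and 27 minutes after 6:22.
Total minutes: 6 x 60 + 22 + 4 x 60 + 27 = 649.
649 mod 720 = 649 minutes = 10:49.
Now compute the angle at 10:49:
Hour hand: 10 x 30 + 49 x 0.5 = 324.5 degrees
Minute hand: 49 x 6 = 294 degrees
Difference: |324.5 - 294| = 30.5 degrees
The angle is 30.5 degrees

Final answer: 30.5 degrees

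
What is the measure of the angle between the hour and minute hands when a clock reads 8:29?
Hour hand position: 8 x 30 + 29 x 0.5 = 254.5 degrees
Minute hand position: 29 x 6 = 174 degrees
Difference: |254.5 - 174| = 80.5 degrees
The angle between the hands is 80.5 degrees

Final answer: 80.5 degrees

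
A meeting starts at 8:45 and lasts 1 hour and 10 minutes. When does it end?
Starting time: 8:45
Adding 10 minutes to 45 minutes: 45 + 10 = 55 minutes
Adding 1 hour: 8 + 1 = 9
Final time: 9:55

Final answer: 9:55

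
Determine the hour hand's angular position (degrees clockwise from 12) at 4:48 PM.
The hour hand moves 30 degrees per hour and 0.5 degrees per minute.
At 4:48: (4) x 30 + 48 x 0.5 = 120 + 24 = 144 degrees

Final answer: 144 degrees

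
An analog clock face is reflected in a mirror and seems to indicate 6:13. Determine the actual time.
Reflection across the vertical (12-6) axis maps a hand at angle A degrees to (360 - A) degrees, which sends a reading of T minutes past 12:00 to (720 - T) minutes past 12:00.
Mirror reads 6:13 = 373 minutes past 12:00.
Actual time: (720 - 373) mod 720 = 347 minutes = 5:47.

Final answer: 5:47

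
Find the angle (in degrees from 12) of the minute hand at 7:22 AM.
The minute hand moves 6 degrees per minute.
At 7:22: 22 x 6 = 132 degrees

Final answer: 132 degrees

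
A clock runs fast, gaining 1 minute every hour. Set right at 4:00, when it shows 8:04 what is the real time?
For every 60 true minutes, the faulty clock advances 61 minutes, so 1 faulty-clock minute corresponds to 60/61 true minutes.
From 4:00 to 8:04 on the faulty dial is 244 minutes.
True elapsed: 244 x 60/61 = 240 minutes = 4 hours.
True time: 4:00 + 4 hours = 8:00.

Final answer: 8:00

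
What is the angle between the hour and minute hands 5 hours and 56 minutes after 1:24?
First find the time 5 hours and 56 minutes after 1:24.
Total minutes: 1 x 60 + 24 + 5 x 60 + 56 = 440.
440 mod 720 = 440 minutes = 7:20.
Now compute the angle at 7:20:
Hour hand: 7 x 30 + 20 x 0.5 = 220 degrees
Minute hand: 20 x 6 = 120 degrees
Difference: |220 - 120| = 100 degrees
The angle is 100 degrees

Final answer: 100 degrees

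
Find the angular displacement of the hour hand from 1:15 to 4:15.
The hour hand moves 0.5 degrees per minute.
Time elapsed: 4:15 - 1:15 = 180 minutes
Angular displacement: 180 x 0.5 = 90 degrees

Final answer: 90 degrees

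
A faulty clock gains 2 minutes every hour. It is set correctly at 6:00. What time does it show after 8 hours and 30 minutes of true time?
For every 60 true minutes, the faulty clock advances 60 + 2 = 62 minutes.
True elapsed: 8 hours and 30 minutes = 510 minutes.
Faulty clock advances: 510 x 62/60 = 527 minutes (drift: 17 minutes ahead).
Shown time: 6:00 + 527 minutes = 2:47.

Final answer: 2:47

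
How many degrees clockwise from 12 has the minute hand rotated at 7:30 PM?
The minute hand moves 6 degrees per minute.
At 7:30: 30 x 6 = 180 degrees

Final answer: 180 degrees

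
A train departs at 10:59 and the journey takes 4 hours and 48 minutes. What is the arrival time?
Starting time: 10:59
Adding 48 minutes to 59 minutes: 59 + 48 = 107 minutes = 1 hour and 47 minutes
Adding 4 hours: 10 + 4 + 1 (carry) = 15 - 12 = 3
Final time: 3:47

Final answer: 3:47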